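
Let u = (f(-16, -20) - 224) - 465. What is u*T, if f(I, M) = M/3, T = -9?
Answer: 6261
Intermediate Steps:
f(I, M) = M/3 (f(I, M) = M*(1/3) = M/3)
u = -2087/3 (u = ((1/3)*(-20) - 224) - 465 = (-20/3 - 224) - 465 = -692/3 - 465 = -2087/3 ≈ -695.67)
u*T = -2087/3*(-9) = 6261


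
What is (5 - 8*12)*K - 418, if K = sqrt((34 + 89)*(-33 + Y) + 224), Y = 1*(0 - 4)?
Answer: -418 - 91*I*sqrt(4327) ≈ -418.0 - 5986.0*I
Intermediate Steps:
Y = -4 (Y = 1*(-4) = -4)
K = I*sqrt(4327) (K = sqrt((34 + 89)*(-33 - 4) + 224) = sqrt(123*(-37) + 224) = sqrt(-4551 + 224) = sqrt(-4327) = I*sqrt(4327) ≈ 65.78*I)
(5 - 8*12)*K - 418 = (5 - 8*12)*(I*sqrt(4327)) - 418 = (5 - 96)*(I*sqrt(4327)) - 418 = -91*I*sqrt(4327) - 418 = -418 - 91*I*sqrt(4327)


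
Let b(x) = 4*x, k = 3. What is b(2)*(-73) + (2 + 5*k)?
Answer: -567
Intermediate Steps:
b(2)*(-73) + (2 + 5*k) = (4*2)*(-73) + (2 + 5*3) = 8*(-73) + (2 + 15) = -584 + 17 = -567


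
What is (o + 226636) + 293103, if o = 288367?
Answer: 808106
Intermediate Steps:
(o + 226636) + 293103 = (288367 + 226636) + 293103 = 515003 + 293103 = 808106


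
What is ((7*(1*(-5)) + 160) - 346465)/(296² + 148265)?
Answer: -346340/235881 ≈ -1.4683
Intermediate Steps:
((7*(1*(-5)) + 160) - 346465)/(296² + 148265) = ((7*(-5) + 160) - 346465)/(87616 + 148265) = ((-35 + 160) - 346465)/235881 = (125 - 346465)*(1/235881) = -346340*1/235881 = -346340/235881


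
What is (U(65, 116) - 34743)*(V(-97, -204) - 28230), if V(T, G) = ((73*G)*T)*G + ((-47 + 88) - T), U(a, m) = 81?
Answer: 10215272266056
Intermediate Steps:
V(T, G) = 41 - T + 73*T*G² (V(T, G) = (73*G*T)*G + (41 - T) = 73*T*G² + (41 - T) = 41 - T + 73*T*G²)
(U(65, 116) - 34743)*(V(-97, -204) - 28230) = (81 - 34743)*((41 - 1*(-97) + 73*(-97)*(-204)²) - 28230) = -34662*((41 + 97 + 73*(-97)*41616) - 28230) = -34662*((41 + 97 - 294682896) - 28230) = -34662*(-294682758 - 28230) = -34662*(-294710988) = 10215272266056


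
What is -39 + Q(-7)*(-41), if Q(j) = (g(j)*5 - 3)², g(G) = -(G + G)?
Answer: -184088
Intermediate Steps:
g(G) = -2*G
Q(j) = (-3 - 10*j)² (Q(j) = (-2*j*5 - 3)² = (-10*j - 3)² = (-3 - 10*j)²)
-39 + Q(-7)*(-41) = -39 + (3 + 10*(-7))²*(-41) = -39 + (3 - 70)²*(-41) = -39 + (-67)²*(-41) = -39 + 4489*(-41) = -39 - 184049 = -184088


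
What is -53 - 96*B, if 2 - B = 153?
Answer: 14443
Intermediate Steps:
B = -151 (B = 2 - 1*153 = 2 - 153 = -151)
-53 - 96*B = -53 - 96*(-151) = -53 + 14496 = 14443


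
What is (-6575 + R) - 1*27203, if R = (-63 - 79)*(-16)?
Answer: -31506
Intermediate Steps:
R = 2272 (R = -142*(-16) = 2272)
(-6575 + R) - 1*27203 = (-6575 + 2272) - 1*27203 = -4303 - 27203 = -31506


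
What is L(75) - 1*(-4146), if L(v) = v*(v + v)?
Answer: 15396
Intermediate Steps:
L(v) = 2*v² (L(v) = v*(2*v) = 2*v²)
L(75) - 1*(-4146) = 2*75² - 1*(-4146) = 2*5625 + 4146 = 11250 + 4146 = 15396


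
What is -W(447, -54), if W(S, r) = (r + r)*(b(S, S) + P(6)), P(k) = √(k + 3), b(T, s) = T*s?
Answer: 21579696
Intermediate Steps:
P(k) = √(3 + k)
W(S, r) = 2*r*(3 + S²) (W(S, r) = (r + r)*(S*S + √(3 + 6)) = (2*r)*(S² + √9) = (2*r)*(S² + 3) = (2*r)*(3 + S²) = 2*r*(3 + S²))
-W(447, -54) = -2*(-54)*(3 + 447²) = -2*(-54)*(3 + 199809) = -2*(-54)*199812 = -1*(-21579696) = 21579696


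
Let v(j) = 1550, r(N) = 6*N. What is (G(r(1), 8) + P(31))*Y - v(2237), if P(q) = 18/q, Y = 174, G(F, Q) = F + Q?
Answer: 30598/31 ≈ 987.03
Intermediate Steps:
(G(r(1), 8) + P(31))*Y - v(2237) = ((6*1 + 8) + 18/31)*174 - 1*1550 = ((6 + 8) + 18*(1/31))*174 - 1550 = (14 + 18/31)*174 - 1550 = (452/31)*174 - 1550 = 78648/31 - 1550 = 30598/31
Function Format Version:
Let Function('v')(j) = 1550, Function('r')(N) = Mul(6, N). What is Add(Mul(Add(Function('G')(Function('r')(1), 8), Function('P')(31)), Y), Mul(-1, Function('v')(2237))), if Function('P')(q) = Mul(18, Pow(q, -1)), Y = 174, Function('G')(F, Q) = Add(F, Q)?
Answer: Rational(30598, 31) ≈ 987.03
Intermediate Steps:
Add(Mul(Add(Function('G')(Function('r')(1), 8), Function('P')(31)), Y), Mul(-1, Function('v')(2237))) = Add(Mul(Add(Add(Mul(6, 1), 8), Mul(18, Pow(31, -1))), 174), Mul(-1, 1550)) = Add(Mul(Add(Add(6, 8), Mul(18, Rational(1, 31))), 174), -1550) = Add(Mul(Add(14, Rational(18, 31)), 174), -1550) = Add(Mul(Rational(452, 31), 174), -1550) = Add(Rational(78648, 31), -1550) = Rational(30598, 31)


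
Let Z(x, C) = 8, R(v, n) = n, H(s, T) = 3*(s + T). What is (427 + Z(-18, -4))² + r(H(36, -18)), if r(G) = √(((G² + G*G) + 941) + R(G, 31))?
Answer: 189225 + 18*√21 ≈ 1.8931e+5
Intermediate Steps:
H(s, T) = 3*T + 3*s (H(s, T) = 3*(T + s) = 3*T + 3*s)
r(G) = √(972 + 2*G²) (r(G) = √(((G² + G*G) + 941) + 31) = √(((G² + G²) + 941) + 31) = √((2*G² + 941) + 31) = √((941 + 2*G²) + 31) = √(972 + 2*G²))
(427 + Z(-18, -4))² + r(H(36, -18)) = (427 + 8)² + √(972 + 2*(3*(-18) + 3*36)²) = 435² + √(972 + 2*(-54 + 108)²) = 189225 + √(972 + 2*54²) = 189225 + √(972 + 2*2916) = 189225 + √(972 + 5832) = 189225 + √6804 = 189225 + 18*√21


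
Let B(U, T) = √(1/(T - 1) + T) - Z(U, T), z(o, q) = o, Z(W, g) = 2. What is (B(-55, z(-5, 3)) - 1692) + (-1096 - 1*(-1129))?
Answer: -1661 + I*√186/6 ≈ -1661.0 + 2.273*I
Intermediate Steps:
B(U, T) = -2 + √(T + 1/(-1 + T)) (B(U, T) = √(1/(T - 1) + T) - 1*2 = √(1/(-1 + T) + T) - 2 = √(T + 1/(-1 + T)) - 2 = -2 + √(T + 1/(-1 + T)))
(B(-55, z(-5, 3)) - 1692) + (-1096 - 1*(-1129)) = ((-2 + √((1 - 5*(-1 - 5))/(-1 - 5))) - 1692) + (-1096 - 1*(-1129)) = ((-2 + √((1 - 5*(-6))/(-6))) - 1692) + (-1096 + 1129) = ((-2 + √(-(1 + 30)/6)) - 1692) + 33 = ((-2 + √(-⅙*31)) - 1692) + 33 = ((-2 + √(-31/6)) - 1692) + 33 = ((-2 + I*√186/6) - 1692) + 33 = (-1694 + I*√186/6) + 33 = -1661 + I*√186/6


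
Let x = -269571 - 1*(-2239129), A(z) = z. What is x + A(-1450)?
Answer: 1968108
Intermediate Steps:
x = 1969558 (x = -269571 + 2239129 = 1969558)
x + A(-1450) = 1969558 - 1450 = 1968108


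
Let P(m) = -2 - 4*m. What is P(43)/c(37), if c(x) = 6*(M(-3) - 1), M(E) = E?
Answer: 29/4 ≈ 7.2500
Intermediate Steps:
c(x) = -24 (c(x) = 6*(-3 - 1) = 6*(-4) = -24)
P(43)/c(37) = (-2 - 4*43)/(-24) = (-2 - 172)*(-1/24) = -174*(-1/24) = 29/4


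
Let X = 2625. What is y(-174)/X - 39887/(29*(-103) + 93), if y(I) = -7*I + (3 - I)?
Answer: 7249367/506450 ≈ 14.314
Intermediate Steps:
y(I) = 3 - 8*I
y(-174)/X - 39887/(29*(-103) + 93) = (3 - 8*(-174))/2625 - 39887/(29*(-103) + 93) = (3 + 1392)*(1/2625) - 39887/(-2987 + 93) = 1395*(1/2625) - 39887/(-2894) = 93/175 - 39887*(-1/2894) = 93/175 + 39887/2894 = 7249367/506450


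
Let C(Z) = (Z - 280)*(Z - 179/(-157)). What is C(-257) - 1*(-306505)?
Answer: 69692575/157 ≈ 4.4390e+5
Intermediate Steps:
C(Z) = (-280 + Z)*(179/157 + Z) (C(Z) = (-280 + Z)*(Z - 179*(-1/157)) = (-280 + Z)*(Z + 179/157) = (-280 + Z)*(179/157 + Z))
C(-257) - 1*(-306505) = (-50120/157 + (-257)**2 - 43781/157*(-257)) - 1*(-306505) = (-50120/157 + 66049 + 11251717/157) + 306505 = 21571290/157 + 306505 = 69692575/157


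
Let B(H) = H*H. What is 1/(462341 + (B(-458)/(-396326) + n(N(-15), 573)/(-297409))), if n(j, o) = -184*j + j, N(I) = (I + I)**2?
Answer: 1202764483/556087363316241 ≈ 2.1629e-6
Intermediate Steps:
N(I) = 4*I**2 (N(I) = (2*I)**2 = 4*I**2)
B(H) = H**2
n(j, o) = -183*j
1/(462341 + (B(-458)/(-396326) + n(N(-15), 573)/(-297409))) = 1/(462341 + ((-458)**2/(-396326) - 732*(-15)**2/(-297409))) = 1/(462341 + (209764*(-1/396326) - 732*225*(-1/297409))) = 1/(462341 + (-104882/198163 - 183*900*(-1/297409))) = 1/(462341 + (-104882/198163 - 164700*(-1/297409))) = 1/(462341 + (-104882/198163 + 164700/297409)) = 1/(462341 + 29481538/1202764483) = 1/(556087363316241/1202764483) = 1202764483/556087363316241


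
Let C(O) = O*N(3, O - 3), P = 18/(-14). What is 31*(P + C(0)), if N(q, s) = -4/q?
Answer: -279/7 ≈ -39.857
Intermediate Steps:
P = -9/7 (P = 18*(-1/14) = -9/7 ≈ -1.2857)
C(O) = -4*O/3 (C(O) = O*(-4/3) = -4*O/3)
31*(P + C(0)) = 31*(-9/7 - 4/3*0) = 31*(-9/7 + 0) = 31*(-9/7) = -279/7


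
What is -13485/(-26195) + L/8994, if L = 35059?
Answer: 6707449/1519986 ≈ 4.4128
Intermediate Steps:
-13485/(-26195) + L/8994 = -13485/(-26195) + 35059/8994 = -13485*(-1/26195) + 35059*(1/8994) = 87/169 + 35059/8994 = 6707449/1519986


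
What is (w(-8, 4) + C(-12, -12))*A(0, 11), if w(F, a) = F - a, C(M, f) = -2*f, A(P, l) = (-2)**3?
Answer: -96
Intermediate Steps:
A(P, l) = -8
(w(-8, 4) + C(-12, -12))*A(0, 11) = ((-8 - 1*4) - 2*(-12))*(-8) = ((-8 - 4) + 24)*(-8) = (-12 + 24)*(-8) = 12*(-8) = -96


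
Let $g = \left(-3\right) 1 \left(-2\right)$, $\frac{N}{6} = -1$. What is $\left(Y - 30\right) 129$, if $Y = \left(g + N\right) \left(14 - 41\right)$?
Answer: $-3870$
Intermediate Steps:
$N = -6$ ($N = 6 \left(-1\right) = -6$)
$g = 6$ ($g = \left(-3\right) \left(-2\right) = 6$)
$Y = 0$ ($Y = \left(6 - 6\right) \left(14 - 41\right) = 0 \left(-27\right) = 0$)
$\left(Y - 30\right) 129 = \left(0 - 30\right) 129 = \left(-30\right) 129 = -3870$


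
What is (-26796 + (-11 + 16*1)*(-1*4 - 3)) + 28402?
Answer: 1571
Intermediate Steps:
(-26796 + (-11 + 16*1)*(-1*4 - 3)) + 28402 = (-26796 + (-11 + 16)*(-4 - 3)) + 28402 = (-26796 + 5*(-7)) + 28402 = (-26796 - 35) + 28402 = -26831 + 28402 = 1571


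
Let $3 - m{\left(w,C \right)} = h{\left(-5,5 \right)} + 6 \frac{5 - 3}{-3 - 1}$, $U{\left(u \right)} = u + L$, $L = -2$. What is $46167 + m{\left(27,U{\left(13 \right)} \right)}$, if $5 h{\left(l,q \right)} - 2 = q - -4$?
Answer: $\frac{230854}{5} \approx 46171.0$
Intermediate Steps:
$U{\left(u \right)} = -2 + u$ ($U{\left(u \right)} = u - 2 = -2 + u$)
$h{\left(l,q \right)} = \frac{6}{5} + \frac{q}{5}$ ($h{\left(l,q \right)} = \frac{2}{5} + \frac{q - -4}{5} = \frac{2}{5} + \frac{q + 4}{5} = \frac{2}{5} + \frac{4 + q}{5} = \frac{2}{5} + \left(\frac{4}{5} + \frac{q}{5}\right) = \frac{6}{5} + \frac{q}{5}$)
$m{\left(w,C \right)} = \frac{19}{5}$ ($m{\left(w,C \right)} = 3 - \left(\left(\frac{6}{5} + \frac{1}{5} \cdot 5\right) + 6 \frac{5 - 3}{-3 - 1}\right) = 3 - \left(\left(\frac{6}{5} + 1\right) + 6 \frac{2}{-4}\right) = 3 - \left(\frac{11}{5} + 6 \cdot 2 \left(- \frac{1}{4}\right)\right) = 3 - \left(\frac{11}{5} + 6 \left(- \frac{1}{2}\right)\right) = 3 - \left(\frac{11}{5} - 3\right) = 3 - - \frac{4}{5} = 3 + \frac{4}{5} = \frac{19}{5}$)
$46167 + m{\left(27,U{\left(13 \right)} \right)} = 46167 + \frac{19}{5} = \frac{230854}{5}$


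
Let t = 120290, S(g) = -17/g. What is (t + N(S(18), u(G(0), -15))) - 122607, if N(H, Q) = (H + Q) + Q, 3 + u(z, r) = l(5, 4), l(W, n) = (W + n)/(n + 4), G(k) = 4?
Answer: -83581/36 ≈ -2321.7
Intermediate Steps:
l(W, n) = (W + n)/(4 + n)
u(z, r) = -15/8 (u(z, r) = -3 + (5 + 4)/(4 + 4) = -3 + 9/8 = -15/8)
N(H, Q) = H + 2*Q
(t + N(S(18), u(G(0), -15))) - 122607 = (120290 + (-17/18 + 2*(-15/8))) - 122607 = (120290 + (-17*1/18 - 15/4)) - 122607 = (120290 + (-17/18 - 15/4)) - 122607 = (120290 - 169/36) - 122607 = 4330271/36 - 122607 = -83581/36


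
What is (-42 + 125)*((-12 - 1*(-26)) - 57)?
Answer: -3569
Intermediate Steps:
(-42 + 125)*((-12 - 1*(-26)) - 57) = 83*((-12 + 26) - 57) = 83*(14 - 57) = 83*(-43) = -3569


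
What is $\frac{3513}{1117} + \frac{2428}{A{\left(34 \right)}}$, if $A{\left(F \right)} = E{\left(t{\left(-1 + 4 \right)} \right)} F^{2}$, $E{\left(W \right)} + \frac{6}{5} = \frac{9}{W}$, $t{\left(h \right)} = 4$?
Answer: $\frac{34880777}{6779073} \approx 5.1454$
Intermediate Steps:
$E{\left(W \right)} = - \frac{6}{5} + \frac{9}{W}$
$A{\left(F \right)} = \frac{21 F^{2}}{20}$ ($A{\left(F \right)} = \left(- \frac{6}{5} + \frac{9}{4}\right) F^{2} = \frac{21 F^{2}}{20}$)
$\frac{3513}{1117} + \frac{2428}{A{\left(34 \right)}} = \frac{3513}{1117} + \frac{2428}{\frac{21}{20} \cdot 34^{2}} = 3513 \cdot \frac{1}{1117} + \frac{2428}{\frac{21}{20} \cdot 1156} = \frac{3513}{1117} + \frac{2428}{\frac{6069}{5}} = \frac{3513}{1117} + 2428 \cdot \frac{5}{6069} = \frac{3513}{1117} + \frac{12140}{6069} = \frac{34880777}{6779073}$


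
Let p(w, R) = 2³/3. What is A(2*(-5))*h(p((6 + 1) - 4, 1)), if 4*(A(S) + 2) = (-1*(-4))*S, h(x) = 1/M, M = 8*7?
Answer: -3/14 ≈ -0.21429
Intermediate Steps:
M = 56
p(w, R) = 8/3 (p(w, R) = 8*(⅓) = 8/3)
h(x) = 1/56
A(S) = -2 + S (A(S) = -2 + ((-1*(-4))*S)/4 = -2 + (4*S)/4 = -2 + S)
A(2*(-5))*h(p((6 + 1) - 4, 1)) = (-2 + 2*(-5))*(1/56) = (-2 - 10)*(1/56) = -12*1/56 = -3/14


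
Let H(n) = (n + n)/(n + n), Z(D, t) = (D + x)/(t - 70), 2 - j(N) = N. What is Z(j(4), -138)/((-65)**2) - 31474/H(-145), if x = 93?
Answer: -2127642407/67600 ≈ -31474.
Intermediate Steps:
j(N) = 2 - N
Z(D, t) = (93 + D)/(-70 + t) (Z(D, t) = (D + 93)/(t - 70) = (93 + D)/(-70 + t))
H(n) = 1 (H(n) = (2*n)/((2*n)) = (2*n)*(1/(2*n)) = 1)
Z(j(4), -138)/((-65)**2) - 31474/H(-145) = ((93 + (2 - 1*4))/(-70 - 138))/((-65)**2) - 31474/1 = ((93 + (2 - 4))/(-208))/4225 - 31474*1 = -(93 - 2)/208*(1/4225) - 31474 = -1/208*91*(1/4225) - 31474 = -7/16*1/4225 - 31474 = -7/67600 - 31474 = -2127642407/67600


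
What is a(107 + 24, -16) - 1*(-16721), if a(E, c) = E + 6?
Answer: 16858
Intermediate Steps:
a(E, c) = 6 + E
a(107 + 24, -16) - 1*(-16721) = (6 + (107 + 24)) - 1*(-16721) = (6 + 131) + 16721 = 137 + 16721 = 16858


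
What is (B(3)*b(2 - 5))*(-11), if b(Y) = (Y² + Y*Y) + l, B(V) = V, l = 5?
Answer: -759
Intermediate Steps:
b(Y) = 5 + 2*Y² (b(Y) = (Y² + Y*Y) + 5 = (Y² + Y²) + 5 = 2*Y² + 5 = 5 + 2*Y²)
(B(3)*b(2 - 5))*(-11) = (3*(5 + 2*(2 - 5)²))*(-11) = (3*(5 + 2*(-3)²))*(-11) = (3*(5 + 2*9))*(-11) = (3*(5 + 18))*(-11) = (3*23)*(-11) = 69*(-11) = -759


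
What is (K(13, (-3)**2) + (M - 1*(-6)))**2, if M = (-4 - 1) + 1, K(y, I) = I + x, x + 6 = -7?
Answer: 4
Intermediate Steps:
x = -13 (x = -6 - 7 = -13)
K(y, I) = -13 + I (K(y, I) = I - 13 = -13 + I)
M = -4 (M = -5 + 1 = -4)
(K(13, (-3)**2) + (M - 1*(-6)))**2 = ((-13 + (-3)**2) + (-4 - 1*(-6)))**2 = ((-13 + 9) + (-4 + 6))**2 = (-4 + 2)**2 = (-2)**2 = 4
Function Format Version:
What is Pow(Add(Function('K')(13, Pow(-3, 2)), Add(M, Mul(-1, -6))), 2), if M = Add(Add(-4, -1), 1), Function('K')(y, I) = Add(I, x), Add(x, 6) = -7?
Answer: 4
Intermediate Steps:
x = -13 (x = Add(-6, -7) = -13)
Function('K')(y, I) = Add(-13, I) (Function('K')(y, I) = Add(I, -13) = Add(-13, I))
M = -4 (M = Add(-5, 1) = -4)
Pow(Add(Function('K')(13, Pow(-3, 2)), Add(M, Mul(-1, -6))), 2) = Pow(Add(Add(-13, Pow(-3, 2)), Add(-4, Mul(-1, -6))), 2) = Pow(Add(Add(-13, 9), Add(-4, 6)), 2) = Pow(Add(-4, 2), 2) = Pow(-2, 2) = 4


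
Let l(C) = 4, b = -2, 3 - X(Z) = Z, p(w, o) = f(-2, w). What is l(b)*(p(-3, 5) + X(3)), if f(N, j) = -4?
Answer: -16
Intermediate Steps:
p(w, o) = -4
X(Z) = 3 - Z
l(b)*(p(-3, 5) + X(3)) = 4*(-4 + (3 - 1*3)) = 4*(-4 + (3 - 3)) = 4*(-4 + 0) = 4*(-4) = -16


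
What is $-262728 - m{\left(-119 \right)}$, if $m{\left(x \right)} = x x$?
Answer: $-276889$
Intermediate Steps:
$m{\left(x \right)} = x^{2}$
$-262728 - m{\left(-119 \right)} = -262728 - \left(-119\right)^{2} = -262728 - 14161 = -276889$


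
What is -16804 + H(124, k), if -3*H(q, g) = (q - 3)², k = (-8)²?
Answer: -65053/3 ≈ -21684.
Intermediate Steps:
k = 64
H(q, g) = -(-3 + q)²/3 (H(q, g) = -(q - 3)²/3 = -(-3 + q)²/3)
-16804 + H(124, k) = -16804 - (-3 + 124)²/3 = -16804 - ⅓*121² = -16804 - ⅓*14641 = -16804 - 14641/3 = -65053/3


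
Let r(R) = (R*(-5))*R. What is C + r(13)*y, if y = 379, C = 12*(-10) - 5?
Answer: -320380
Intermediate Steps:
r(R) = -5*R² (r(R) = (-5*R)*R = -5*R²)
C = -125 (C = -120 - 5 = -125)
C + r(13)*y = -125 - 5*13²*379 = -125 - 5*169*379 = -125 - 845*379 = -125 - 320255 = -320380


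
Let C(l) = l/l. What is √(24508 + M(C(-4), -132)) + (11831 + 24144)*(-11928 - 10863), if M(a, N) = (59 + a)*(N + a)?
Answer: -819906225 + 2*√4162 ≈ -8.1991e+8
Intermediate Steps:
C(l) = 1
√(24508 + M(C(-4), -132)) + (11831 + 24144)*(-11928 - 10863) = √(24508 + (1² + 59*(-132) + 59*1 - 132*1)) + (11831 + 24144)*(-11928 - 10863) = √(24508 + (1 - 7788 + 59 - 132)) + 35975*(-22791) = √(24508 - 7860) - 819906225 = √16648 - 819906225 = 2*√4162 - 819906225 = -819906225 + 2*√4162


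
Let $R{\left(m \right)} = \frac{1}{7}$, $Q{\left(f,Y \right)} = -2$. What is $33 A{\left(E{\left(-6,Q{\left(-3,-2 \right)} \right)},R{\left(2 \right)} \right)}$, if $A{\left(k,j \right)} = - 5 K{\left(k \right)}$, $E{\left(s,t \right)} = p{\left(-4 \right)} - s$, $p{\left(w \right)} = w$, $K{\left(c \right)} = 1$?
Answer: $-165$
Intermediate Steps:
$R{\left(m \right)} = \frac{1}{7}$
$E{\left(s,t \right)} = -4 - s$
$A{\left(k,j \right)} = -5$ ($A{\left(k,j \right)} = \left(-5\right) 1 = -5$)
$33 A{\left(E{\left(-6,Q{\left(-3,-2 \right)} \right)},R{\left(2 \right)} \right)} = 33 \left(-5\right) = -165$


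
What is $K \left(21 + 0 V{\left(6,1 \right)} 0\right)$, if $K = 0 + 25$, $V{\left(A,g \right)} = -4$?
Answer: $525$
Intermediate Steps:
$K = 25$
$K \left(21 + 0 V{\left(6,1 \right)} 0\right) = 25 \left(21 + 0 \left(-4\right) 0\right) = 25 \left(21 + 0 \cdot 0\right) = 25 \left(21 + 0\right) = 25 \cdot 21 = 525$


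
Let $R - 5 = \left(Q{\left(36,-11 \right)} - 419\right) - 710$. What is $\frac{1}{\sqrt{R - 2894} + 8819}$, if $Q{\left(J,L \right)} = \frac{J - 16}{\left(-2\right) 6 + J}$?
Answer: $\frac{52914}{466672669} - \frac{i \sqrt{144618}}{466672669} \approx 0.00011339 - 8.1489 \cdot 10^{-7} i$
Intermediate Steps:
$Q{\left(J,L \right)} = \frac{-16 + J}{-12 + J}$
$R = - \frac{6739}{6}$ ($R = 5 - \left(1129 - \frac{-16 + 36}{-12 + 36}\right) = 5 - \left(1129 - \frac{1}{24} \cdot 20\right) = 5 + \left(\left(\frac{1}{24} \cdot 20 - 419\right) - 710\right) = 5 + \left(\left(\frac{5}{6} - 419\right) - 710\right) = 5 - \frac{6769}{6} = - \frac{6739}{6} \approx -1123.2$)
$\frac{1}{\sqrt{R - 2894} + 8819} = \frac{1}{\sqrt{- \frac{6739}{6} - 2894} + 8819} = \frac{1}{\sqrt{- \frac{24103}{6}} + 8819} = \frac{1}{\frac{i \sqrt{144618}}{6} + 8819} = \frac{1}{8819 + \frac{i \sqrt{144618}}{6}}$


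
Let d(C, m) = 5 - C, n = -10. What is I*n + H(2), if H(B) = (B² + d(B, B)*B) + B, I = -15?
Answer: 162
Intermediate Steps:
H(B) = B + B² + B*(5 - B) (H(B) = (B² + (5 - B)*B) + B = (B² + B*(5 - B)) + B = B + B² + B*(5 - B))
I*n + H(2) = -15*(-10) + 6*2 = 150 + 12 = 162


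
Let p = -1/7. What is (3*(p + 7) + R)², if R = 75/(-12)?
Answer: 160801/784 ≈ 205.10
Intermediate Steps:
p = -⅐ (p = -1*⅐ = -⅐ ≈ -0.14286)
R = -25/4 (R = 75*(-1/12) = -25/4 ≈ -6.2500)
(3*(p + 7) + R)² = (3*(-⅐ + 7) - 25/4)² = (3*(48/7) - 25/4)² = (144/7 - 25/4)² = (401/28)² = 160801/784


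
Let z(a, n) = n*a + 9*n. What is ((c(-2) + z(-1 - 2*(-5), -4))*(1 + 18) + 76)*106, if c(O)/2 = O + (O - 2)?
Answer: -161120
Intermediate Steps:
c(O) = -4 + 4*O (c(O) = 2*(O + (O - 2)) = 2*(O + (-2 + O)) = 2*(-2 + 2*O) = -4 + 4*O)
z(a, n) = 9*n + a*n (z(a, n) = a*n + 9*n = 9*n + a*n)
((c(-2) + z(-1 - 2*(-5), -4))*(1 + 18) + 76)*106 = (((-4 + 4*(-2)) - 4*(9 + (-1 - 2*(-5))))*(1 + 18) + 76)*106 = (((-4 - 8) - 4*(9 + (-1 + 10)))*19 + 76)*106 = ((-12 - 4*(9 + 9))*19 + 76)*106 = ((-12 - 4*18)*19 + 76)*106 = ((-12 - 72)*19 + 76)*106 = (-84*19 + 76)*106 = (-1596 + 76)*106 = -1520*106 = -161120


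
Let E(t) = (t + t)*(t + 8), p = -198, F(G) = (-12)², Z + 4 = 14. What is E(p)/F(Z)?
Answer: 1045/2 ≈ 522.50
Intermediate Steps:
Z = 10 (Z = -4 + 14 = 10)
F(G) = 144
E(t) = 2*t*(8 + t) (E(t) = (2*t)*(8 + t) = 2*t*(8 + t))
E(p)/F(Z) = (2*(-198)*(8 - 198))/144 = (2*(-198)*(-190))*(1/144) = 75240*(1/144) = 1045/2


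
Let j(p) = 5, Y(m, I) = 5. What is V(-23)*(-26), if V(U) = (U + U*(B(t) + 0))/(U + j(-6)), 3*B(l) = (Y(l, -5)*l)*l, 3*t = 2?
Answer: -14053/243 ≈ -57.831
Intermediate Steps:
t = ⅔ (t = (⅓)*2 = ⅔ ≈ 0.66667)
B(l) = 5*l²/3 (B(l) = ((5*l)*l)/3 = (5*l²)/3 = 5*l²/3)
V(U) = 47*U/(27*(5 + U)) (V(U) = (U + U*(5*(⅔)²/3 + 0))/(U + 5) = (U + U*((5/3)*(4/9) + 0))/(5 + U) = (U + U*(20/27 + 0))/(5 + U) = (U + U*(20/27))/(5 + U) = (U + 20*U/27)/(5 + U) = (47*U/27)/(5 + U) = 47*U/(27*(5 + U)))
V(-23)*(-26) = ((47/27)*(-23)/(5 - 23))*(-26) = ((47/27)*(-23)/(-18))*(-26) = ((47/27)*(-23)*(-1/18))*(-26) = (1081/486)*(-26) = -14053/243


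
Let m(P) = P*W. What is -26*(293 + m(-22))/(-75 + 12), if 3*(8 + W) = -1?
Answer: 37154/189 ≈ 196.58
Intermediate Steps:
W = -25/3 (W = -8 + (⅓)*(-1) = -8 - ⅓ = -25/3 ≈ -8.3333)
m(P) = -25*P/3 (m(P) = P*(-25/3) = -25*P/3)
-26*(293 + m(-22))/(-75 + 12) = -26*(293 - 25/3*(-22))/(-75 + 12) = -26*(293 + 550/3)/(-63) = -37154*(-1)/(3*63) = -26*(-1429/189) = 37154/189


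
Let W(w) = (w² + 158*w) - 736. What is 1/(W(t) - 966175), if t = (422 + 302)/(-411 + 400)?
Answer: -121/117730367 ≈ -1.0278e-6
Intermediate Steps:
t = -724/11 (t = 724/(-11) = 724*(-1/11) = -724/11 ≈ -65.818)
W(w) = -736 + w² + 158*w
1/(W(t) - 966175) = 1/((-736 + (-724/11)² + 158*(-724/11)) - 966175) = 1/((-736 + 524176/121 - 114392/11) - 966175) = 1/(-823192/121 - 966175) = 1/(-117730367/121) = -121/117730367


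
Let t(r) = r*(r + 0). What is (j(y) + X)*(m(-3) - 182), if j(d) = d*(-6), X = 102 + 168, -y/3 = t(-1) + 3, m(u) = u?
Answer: -63270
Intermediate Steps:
t(r) = r**2 (t(r) = r*r = r**2)
y = -12 (y = -3*((-1)**2 + 3) = -3*(1 + 3) = -3*4 = -12)
X = 270
j(d) = -6*d
(j(y) + X)*(m(-3) - 182) = (-6*(-12) + 270)*(-3 - 182) = (72 + 270)*(-185) = 342*(-185) = -63270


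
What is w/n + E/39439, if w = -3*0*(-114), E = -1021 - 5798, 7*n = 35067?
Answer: -6819/39439 ≈ -0.17290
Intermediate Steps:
n = 35067/7 (n = (1/7)*35067 = 35067/7 ≈ 5009.6)
E = -6819
w = 0 (w = 0*(-114) = 0)
w/n + E/39439 = 0/(35067/7) - 6819/39439 = 0*(7/35067) - 6819*1/39439 = 0 - 6819/39439 = -6819/39439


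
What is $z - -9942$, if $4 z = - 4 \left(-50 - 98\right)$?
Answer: $10090$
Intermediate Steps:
$z = 148$ ($z = \frac{\left(-4\right) \left(-50 - 98\right)}{4} = \frac{\left(-4\right) \left(-148\right)}{4} = \frac{1}{4} \cdot 592 = 148$)
$z - -9942 = 148 - -9942 = 148 + 9942 = 10090$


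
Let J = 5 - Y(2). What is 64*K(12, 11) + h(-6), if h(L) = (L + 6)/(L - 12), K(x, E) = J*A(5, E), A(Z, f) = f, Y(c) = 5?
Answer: 0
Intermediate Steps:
J = 0 (J = 5 - 1*5 = 5 - 5 = 0)
K(x, E) = 0 (K(x, E) = 0*E = 0)
h(L) = (6 + L)/(-12 + L)
64*K(12, 11) + h(-6) = 64*0 + (6 - 6)/(-12 - 6) = 0 + 0/(-18) = 0 - 1/18*0 = 0 + 0 = 0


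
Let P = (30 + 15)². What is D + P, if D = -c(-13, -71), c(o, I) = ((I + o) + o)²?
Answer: -7384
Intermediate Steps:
c(o, I) = (I + 2*o)²
D = -9409 (D = -(-71 + 2*(-13))² = -(-71 - 26)² = -1*(-97)² = -1*9409 = -9409)
P = 2025 (P = 45² = 2025)
D + P = -9409 + 2025 = -7384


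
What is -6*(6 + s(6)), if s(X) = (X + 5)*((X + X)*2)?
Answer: -1620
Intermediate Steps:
s(X) = 4*X*(5 + X) (s(X) = (5 + X)*((2*X)*2) = (5 + X)*(4*X) = 4*X*(5 + X))
-6*(6 + s(6)) = -6*(6 + 4*6*(5 + 6)) = -6*(6 + 4*6*11) = -6*(6 + 264) = -6*270 = -1620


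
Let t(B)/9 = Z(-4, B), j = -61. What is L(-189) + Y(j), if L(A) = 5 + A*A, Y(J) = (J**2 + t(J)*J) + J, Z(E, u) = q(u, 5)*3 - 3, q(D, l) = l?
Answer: 32798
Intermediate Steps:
Z(E, u) = 12 (Z(E, u) = 5*3 - 3 = 15 - 3 = 12)
t(B) = 108 (t(B) = 9*12 = 108)
Y(J) = J**2 + 109*J (Y(J) = (J**2 + 108*J) + J = J**2 + 109*J)
L(A) = 5 + A**2
L(-189) + Y(j) = (5 + (-189)**2) - 61*(109 - 61) = (5 + 35721) - 61*48 = 35726 - 2928 = 32798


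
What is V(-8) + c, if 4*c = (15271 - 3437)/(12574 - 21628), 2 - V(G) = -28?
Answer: 537323/18108 ≈ 29.673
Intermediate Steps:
V(G) = 30 (V(G) = 2 - 1*(-28) = 2 + 28 = 30)
c = -5917/18108 (c = ((15271 - 3437)/(12574 - 21628))/4 = (11834/(-9054))/4 = (11834*(-1/9054))/4 = (1/4)*(-5917/4527) = -5917/18108 ≈ -0.32676)
V(-8) + c = 30 - 5917/18108 = 537323/18108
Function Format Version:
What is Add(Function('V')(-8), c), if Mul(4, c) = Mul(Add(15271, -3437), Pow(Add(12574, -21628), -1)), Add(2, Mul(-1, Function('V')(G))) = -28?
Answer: Rational(537323, 18108) ≈ 29.673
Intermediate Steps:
Function('V')(G) = 30 (Function('V')(G) = Add(2, Mul(-1, -28)) = Add(2, 28) = 30)
c = Rational(-5917, 18108) (c = Mul(Rational(1, 4), Mul(Add(15271, -3437), Pow(Add(12574, -21628), -1))) = Mul(Rational(1, 4), Mul(11834, Pow(-9054, -1))) = Mul(Rational(1, 4), Mul(11834, Rational(-1, 9054))) = Mul(Rational(1, 4), Rational(-5917, 4527)) = Rational(-5917, 18108) ≈ -0.32676)
Add(Function('V')(-8), c) = Add(30, Rational(-5917, 18108)) = Rational(537323, 18108)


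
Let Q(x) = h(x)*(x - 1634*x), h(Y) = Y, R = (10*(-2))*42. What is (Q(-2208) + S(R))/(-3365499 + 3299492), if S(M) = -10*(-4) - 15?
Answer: 7961306087/66007 ≈ 1.2061e+5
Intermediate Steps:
R = -840 (R = -20*42 = -840)
Q(x) = -1633*x² (Q(x) = x*(x - 1634*x) = x*(-1633*x) = -1633*x²)
S(M) = 25 (S(M) = 40 - 15 = 25)
(Q(-2208) + S(R))/(-3365499 + 3299492) = (-1633*(-2208)² + 25)/(-3365499 + 3299492) = (-1633*4875264 + 25)/(-66007) = (-7961306112 + 25)*(-1/66007) = -7961306087*(-1/66007) = 7961306087/66007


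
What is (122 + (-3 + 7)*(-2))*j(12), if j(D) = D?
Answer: 1368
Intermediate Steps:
(122 + (-3 + 7)*(-2))*j(12) = (122 + (-3 + 7)*(-2))*12 = (122 + 4*(-2))*12 = (122 - 8)*12 = 114*12 = 1368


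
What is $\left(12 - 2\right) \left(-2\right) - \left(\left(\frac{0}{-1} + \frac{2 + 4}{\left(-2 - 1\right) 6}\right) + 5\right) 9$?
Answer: $-62$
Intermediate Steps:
$\left(12 - 2\right) \left(-2\right) - \left(\left(\frac{0}{-1} + \frac{2 + 4}{\left(-2 - 1\right) 6}\right) + 5\right) 9 = \left(12 + \left(-2 + 0\right)\right) \left(-2\right) - \left(\left(0 \left(-1\right) + \frac{6}{\left(-3\right) 6}\right) + 5\right) 9 = \left(12 - 2\right) \left(-2\right) - \left(\left(0 + \frac{6}{-18}\right) + 5\right) 9 = 10 \left(-2\right) - \left(\left(0 + 6 \left(- \frac{1}{18}\right)\right) + 5\right) 9 = -20 - \left(\left(0 - \frac{1}{3}\right) + 5\right) 9 = -20 - \left(- \frac{1}{3} + 5\right) 9 = -20 - \frac{14}{3} \cdot 9 = -20 - 42 = -62$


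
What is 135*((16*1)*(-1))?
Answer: -2160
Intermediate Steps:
135*((16*1)*(-1)) = 135*(16*(-1)) = 135*(-16) = -2160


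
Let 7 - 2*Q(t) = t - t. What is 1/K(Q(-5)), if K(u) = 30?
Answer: 1/30 ≈ 0.033333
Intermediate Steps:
Q(t) = 7/2 (Q(t) = 7/2 - (t - t)/2 = 7/2 - ½*0 = 7/2 + 0 = 7/2)
1/K(Q(-5)) = 1/30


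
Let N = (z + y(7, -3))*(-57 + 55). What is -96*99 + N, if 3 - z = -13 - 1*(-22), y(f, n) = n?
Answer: -9486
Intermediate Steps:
z = -6 (z = 3 - (-13 - 1*(-22)) = 3 - (-13 + 22) = 3 - 1*9 = 3 - 9 = -6)
N = 18 (N = (-6 - 3)*(-57 + 55) = -9*(-2) = 18)
-96*99 + N = -96*99 + 18 = -9504 + 18 = -9486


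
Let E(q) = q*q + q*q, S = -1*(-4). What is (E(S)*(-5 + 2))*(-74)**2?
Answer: -525696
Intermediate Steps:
S = 4
E(q) = 2*q**2 (E(q) = q**2 + q**2 = 2*q**2)
(E(S)*(-5 + 2))*(-74)**2 = ((2*4**2)*(-5 + 2))*(-74)**2 = ((2*16)*(-3))*5476 = (32*(-3))*5476 = -96*5476 = -525696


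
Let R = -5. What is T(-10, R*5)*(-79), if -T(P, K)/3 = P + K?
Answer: -8295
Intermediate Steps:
T(P, K) = -3*K - 3*P (T(P, K) = -3*(P + K) = -3*(K + P) = -3*K - 3*P)
T(-10, R*5)*(-79) = (-(-15)*5 - 3*(-10))*(-79) = (-3*(-25) + 30)*(-79) = (75 + 30)*(-79) = 105*(-79) = -8295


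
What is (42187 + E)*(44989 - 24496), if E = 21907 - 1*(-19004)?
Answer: 1702927314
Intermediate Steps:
E = 40911 (E = 21907 + 19004 = 40911)
(42187 + E)*(44989 - 24496) = (42187 + 40911)*(44989 - 24496) = 83098*20493 = 1702927314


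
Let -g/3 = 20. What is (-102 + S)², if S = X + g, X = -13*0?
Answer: 26244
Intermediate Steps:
g = -60 (g = -3*20 = -60)
X = 0
S = -60 (S = 0 - 60 = -60)
(-102 + S)² = (-102 - 60)² = (-162)² = 26244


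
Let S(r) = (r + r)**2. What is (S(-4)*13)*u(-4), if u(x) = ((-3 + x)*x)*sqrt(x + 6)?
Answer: 23296*sqrt(2) ≈ 32946.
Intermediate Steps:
u(x) = x*sqrt(6 + x)*(-3 + x) (u(x) = (x*(-3 + x))*sqrt(6 + x) = x*sqrt(6 + x)*(-3 + x))
S(r) = 4*r**2 (S(r) = (2*r)**2 = 4*r**2)
(S(-4)*13)*u(-4) = ((4*(-4)**2)*13)*(-4*sqrt(6 - 4)*(-3 - 4)) = ((4*16)*13)*(-4*sqrt(2)*(-7)) = (64*13)*(28*sqrt(2)) = 832*(28*sqrt(2)) = 23296*sqrt(2)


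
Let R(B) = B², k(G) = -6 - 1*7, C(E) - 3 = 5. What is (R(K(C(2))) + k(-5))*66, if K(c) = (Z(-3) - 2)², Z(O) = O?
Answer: 40392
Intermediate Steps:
C(E) = 8 (C(E) = 3 + 5 = 8)
k(G) = -13 (k(G) = -6 - 7 = -13)
K(c) = 25 (K(c) = (-3 - 2)² = (-5)² = 25)
(R(K(C(2))) + k(-5))*66 = (25² - 13)*66 = (625 - 13)*66 = 612*66 = 40392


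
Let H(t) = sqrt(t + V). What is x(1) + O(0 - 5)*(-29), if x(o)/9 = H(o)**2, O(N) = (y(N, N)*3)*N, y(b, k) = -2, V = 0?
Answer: -861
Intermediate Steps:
H(t) = sqrt(t) (H(t) = sqrt(t + 0) = sqrt(t))
O(N) = -6*N (O(N) = (-2*3)*N = -6*N)
x(o) = 9*o (x(o) = 9*(sqrt(o))**2 = 9*o)
x(1) + O(0 - 5)*(-29) = 9*1 - 6*(0 - 5)*(-29) = 9 - 6*(-5)*(-29) = 9 + 30*(-29) = 9 - 870 = -861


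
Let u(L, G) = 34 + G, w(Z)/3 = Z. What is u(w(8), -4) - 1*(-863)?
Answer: 893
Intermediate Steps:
w(Z) = 3*Z
u(w(8), -4) - 1*(-863) = (34 - 4) - 1*(-863) = 30 + 863 = 893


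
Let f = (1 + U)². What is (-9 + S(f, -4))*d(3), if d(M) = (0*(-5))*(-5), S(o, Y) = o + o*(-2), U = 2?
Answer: 0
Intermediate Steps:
f = 9 (f = (1 + 2)² = 3² = 9)
S(o, Y) = -o (S(o, Y) = o - 2*o = -o)
d(M) = 0 (d(M) = 0*(-5) = 0)
(-9 + S(f, -4))*d(3) = (-9 - 1*9)*0 = (-9 - 9)*0 = -18*0 = 0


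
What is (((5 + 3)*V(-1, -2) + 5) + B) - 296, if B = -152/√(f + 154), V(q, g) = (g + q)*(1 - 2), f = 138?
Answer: -267 - 76*√73/73 ≈ -275.90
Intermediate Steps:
V(q, g) = -g - q (V(q, g) = (g + q)*(-1) = -g - q)
B = -76*√73/73 (B = -152/√(138 + 154) = -152*√73/146 = -76*√73/73 ≈ -8.8951)
(((5 + 3)*V(-1, -2) + 5) + B) - 296 = (((5 + 3)*(-1*(-2) - 1*(-1)) + 5) - 76*√73/73) - 296 = ((8*(2 + 1) + 5) - 76*√73/73) - 296 = ((8*3 + 5) - 76*√73/73) - 296 = ((24 + 5) - 76*√73/73) - 296 = (29 - 76*√73/73) - 296 = -267 - 76*√73/73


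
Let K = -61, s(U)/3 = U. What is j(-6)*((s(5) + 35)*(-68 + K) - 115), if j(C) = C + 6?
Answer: 0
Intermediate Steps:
s(U) = 3*U
j(C) = 6 + C
j(-6)*((s(5) + 35)*(-68 + K) - 115) = (6 - 6)*((3*5 + 35)*(-68 - 61) - 115) = 0*((15 + 35)*(-129) - 115) = 0*(50*(-129) - 115) = 0*(-6450 - 115) = 0*(-6565) = 0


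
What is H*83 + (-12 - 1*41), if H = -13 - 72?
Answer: -7108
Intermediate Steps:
H = -85
H*83 + (-12 - 1*41) = -85*83 + (-12 - 1*41) = -7055 + (-12 - 41) = -7055 - 53 = -7108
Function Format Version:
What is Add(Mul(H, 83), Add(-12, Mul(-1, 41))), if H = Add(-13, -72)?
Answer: -7108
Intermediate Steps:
H = -85
Add(Mul(H, 83), Add(-12, Mul(-1, 41))) = Add(Mul(-85, 83), Add(-12, Mul(-1, 41))) = Add(-7055, Add(-12, -41)) = Add(-7055, -53) = -7108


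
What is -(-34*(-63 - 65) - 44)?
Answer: -4308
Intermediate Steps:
-(-34*(-63 - 65) - 44) = -(-34*(-128) - 44) = -(4352 - 44) = -1*4308 = -4308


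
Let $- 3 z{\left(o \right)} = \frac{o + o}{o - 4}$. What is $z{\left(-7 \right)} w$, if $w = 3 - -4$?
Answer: $- \frac{98}{33} \approx -2.9697$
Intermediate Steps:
$z{\left(o \right)} = - \frac{2 o}{3 \left(-4 + o\right)}$ ($z{\left(o \right)} = - \frac{\left(o + o\right) \frac{1}{o - 4}}{3} = - \frac{2 o \frac{1}{-4 + o}}{3} = - \frac{2 o}{3 \left(-4 + o\right)}$)
$w = 7$ ($w = 3 + 4 = 7$)
$z{\left(-7 \right)} w = \left(-2\right) \left(-7\right) \frac{1}{-12 + 3 \left(-7\right)} 7 = \left(-2\right) \left(-7\right) \frac{1}{-12 - 21} \cdot 7 = \left(-2\right) \left(-7\right) \frac{1}{-33} \cdot 7 = \left(-2\right) \left(-7\right) \left(- \frac{1}{33}\right) 7 = \left(- \frac{14}{33}\right) 7 = - \frac{98}{33}$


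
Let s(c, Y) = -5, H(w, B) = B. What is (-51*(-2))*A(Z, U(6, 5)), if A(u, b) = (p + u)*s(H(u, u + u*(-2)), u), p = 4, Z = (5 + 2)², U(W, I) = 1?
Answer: -27030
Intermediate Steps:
Z = 49 (Z = 7² = 49)
A(u, b) = -20 - 5*u (A(u, b) = (4 + u)*(-5) = -20 - 5*u)
(-51*(-2))*A(Z, U(6, 5)) = (-51*(-2))*(-20 - 5*49) = 102*(-20 - 245) = 102*(-265) = -27030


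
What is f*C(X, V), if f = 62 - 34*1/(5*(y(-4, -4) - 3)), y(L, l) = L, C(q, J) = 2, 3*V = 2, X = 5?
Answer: 4408/35 ≈ 125.94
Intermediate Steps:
V = 2/3 (V = (1/3)*2 = 2/3 ≈ 0.66667)
f = 2204/35 (f = 62 - 34*1/(5*(-4 - 3)) = 62 - 34/((-7*5)) = 62 - 34/(-35) = 62 - 34*(-1/35) = 62 + 34/35 = 2204/35 ≈ 62.971)
f*C(X, V) = (2204/35)*2 = 4408/35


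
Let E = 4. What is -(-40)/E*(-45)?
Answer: -450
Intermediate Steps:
-(-40)/E*(-45) = -(-40)/4*(-45) = -5*(-2)*(-45) = 10*(-45) = -450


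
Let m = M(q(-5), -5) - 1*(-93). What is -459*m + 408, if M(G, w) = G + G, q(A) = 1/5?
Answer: -212313/5 ≈ -42463.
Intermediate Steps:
q(A) = ⅕
M(G, w) = 2*G
m = 467/5 (m = 2*(⅕) - 1*(-93) = ⅖ + 93 = 467/5 ≈ 93.400)
-459*m + 408 = -459*467/5 + 408 = -214353/5 + 408 = -212313/5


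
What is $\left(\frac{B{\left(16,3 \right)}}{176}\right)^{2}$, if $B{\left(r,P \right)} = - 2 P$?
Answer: $\frac{9}{7744} \approx 0.0011622$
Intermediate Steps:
$\left(\frac{B{\left(16,3 \right)}}{176}\right)^{2} = \left(\frac{\left(-2\right) 3}{176}\right)^{2} = \left(\left(-6\right) \frac{1}{176}\right)^{2} = \left(- \frac{3}{88}\right)^{2} = \frac{9}{7744}$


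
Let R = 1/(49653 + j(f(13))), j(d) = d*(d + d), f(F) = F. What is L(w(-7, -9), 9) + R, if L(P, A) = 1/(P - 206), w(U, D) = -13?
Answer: -49772/10948029 ≈ -0.0045462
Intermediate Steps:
j(d) = 2*d² (j(d) = d*(2*d) = 2*d²)
L(P, A) = 1/(-206 + P)
R = 1/49991 (R = 1/(49653 + 2*13²) = 1/(49653 + 2*169) = 1/(49653 + 338) = 1/49991 ≈ 2.0004e-5)
L(w(-7, -9), 9) + R = 1/(-206 - 13) + 1/49991 = 1/(-219) + 1/49991 = -1/219 + 1/49991 = -49772/10948029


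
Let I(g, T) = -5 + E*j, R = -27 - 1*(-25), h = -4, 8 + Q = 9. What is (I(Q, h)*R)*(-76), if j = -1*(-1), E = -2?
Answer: -1064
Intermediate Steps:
Q = 1 (Q = -8 + 9 = 1)
R = -2 (R = -27 + 25 = -2)
j = 1
I(g, T) = -7 (I(g, T) = -5 - 2*1 = -5 - 2 = -7)
(I(Q, h)*R)*(-76) = -7*(-2)*(-76) = 14*(-76) = -1064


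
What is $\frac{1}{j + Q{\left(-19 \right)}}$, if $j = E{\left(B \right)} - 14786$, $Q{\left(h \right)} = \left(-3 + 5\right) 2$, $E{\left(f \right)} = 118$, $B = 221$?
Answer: $- \frac{1}{14664} \approx -6.8194 \cdot 10^{-5}$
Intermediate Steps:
$Q{\left(h \right)} = 4$ ($Q{\left(h \right)} = 2 \cdot 2 = 4$)
$j = -14668$ ($j = 118 - 14786 = -14668$)
$\frac{1}{j + Q{\left(-19 \right)}} = \frac{1}{-14668 + 4} = \frac{1}{-14664} = - \frac{1}{14664}$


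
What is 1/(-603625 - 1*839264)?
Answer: -1/1442889 ≈ -6.9305e-7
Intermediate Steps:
1/(-603625 - 1*839264) = 1/(-603625 - 839264) = 1/(-1442889) = -1/1442889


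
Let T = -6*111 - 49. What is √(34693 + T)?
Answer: √33978 ≈ 184.33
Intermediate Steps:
T = -715 (T = -666 - 49 = -715)
√(34693 + T) = √(34693 - 715) = √33978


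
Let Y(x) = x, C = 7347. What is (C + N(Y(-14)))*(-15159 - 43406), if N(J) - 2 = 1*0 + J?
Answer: -429574275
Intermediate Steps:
N(J) = 2 + J (N(J) = 2 + (1*0 + J) = 2 + (0 + J) = 2 + J)
(C + N(Y(-14)))*(-15159 - 43406) = (7347 + (2 - 14))*(-15159 - 43406) = (7347 - 12)*(-58565) = 7335*(-58565) = -429574275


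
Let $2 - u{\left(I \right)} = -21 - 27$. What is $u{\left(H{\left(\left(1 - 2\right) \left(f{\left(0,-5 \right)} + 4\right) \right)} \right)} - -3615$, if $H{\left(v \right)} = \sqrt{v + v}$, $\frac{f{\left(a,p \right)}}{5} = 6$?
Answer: $3665$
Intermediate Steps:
$f{\left(a,p \right)} = 30$ ($f{\left(a,p \right)} = 5 \cdot 6 = 30$)
$H{\left(v \right)} = \sqrt{2} \sqrt{v}$ ($H{\left(v \right)} = \sqrt{2 v} = \sqrt{2} \sqrt{v}$)
$u{\left(I \right)} = 50$ ($u{\left(I \right)} = 2 - \left(-21 - 27\right) = 2 - -48 = 2 + 48 = 50$)
$u{\left(H{\left(\left(1 - 2\right) \left(f{\left(0,-5 \right)} + 4\right) \right)} \right)} - -3615 = 50 - -3615 = 50 + 3615 = 3665$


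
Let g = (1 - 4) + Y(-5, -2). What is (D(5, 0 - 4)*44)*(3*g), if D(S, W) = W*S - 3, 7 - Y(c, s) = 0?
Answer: -12144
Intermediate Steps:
Y(c, s) = 7 (Y(c, s) = 7 - 1*0 = 7 + 0 = 7)
g = 4 (g = (1 - 4) + 7 = -3 + 7 = 4)
D(S, W) = -3 + S*W (D(S, W) = S*W - 3 = -3 + S*W)
(D(5, 0 - 4)*44)*(3*g) = ((-3 + 5*(0 - 4))*44)*(3*4) = ((-3 + 5*(-4))*44)*12 = ((-3 - 20)*44)*12 = -23*44*12 = -1012*12 = -12144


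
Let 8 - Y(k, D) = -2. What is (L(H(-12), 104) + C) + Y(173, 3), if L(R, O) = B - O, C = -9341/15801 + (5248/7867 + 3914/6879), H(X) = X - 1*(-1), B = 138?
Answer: 12725347908803/285034728831 ≈ 44.645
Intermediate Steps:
Y(k, D) = 10 (Y(k, D) = 8 - 1*(-2) = 8 + 2 = 10)
H(X) = 1 + X (H(X) = X + 1 = 1 + X)
C = 183819840239/285034728831 (C = -9341*1/15801 + (5248*(1/7867) + 3914*(1/6879)) = -9341/15801 + (5248/7867 + 3914/6879) = -9341/15801 + 66892430/54117093 = 183819840239/285034728831 ≈ 0.64490)
L(R, O) = 138 - O
(L(H(-12), 104) + C) + Y(173, 3) = ((138 - 1*104) + 183819840239/285034728831) + 10 = ((138 - 104) + 183819840239/285034728831) + 10 = (34 + 183819840239/285034728831) + 10 = 9875000620493/285034728831 + 10 = 12725347908803/285034728831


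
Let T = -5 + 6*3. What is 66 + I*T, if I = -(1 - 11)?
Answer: 196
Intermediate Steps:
I = 10 (I = -1*(-10) = 10)
T = 13 (T = -5 + 18 = 13)
66 + I*T = 66 + 10*13 = 66 + 130 = 196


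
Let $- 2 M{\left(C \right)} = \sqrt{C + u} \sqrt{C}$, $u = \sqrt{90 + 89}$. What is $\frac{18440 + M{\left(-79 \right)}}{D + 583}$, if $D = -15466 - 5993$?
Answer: $- \frac{4610}{5219} - \frac{\sqrt{6241 - 79 \sqrt{179}}}{41752} \approx -0.88504$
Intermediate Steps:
$u = \sqrt{179} \approx 13.379$
$M{\left(C \right)} = - \frac{\sqrt{C} \sqrt{C + \sqrt{179}}}{2}$ ($M{\left(C \right)} = - \frac{\sqrt{C + \sqrt{179}} \sqrt{C}}{2} = - \frac{\sqrt{C} \sqrt{C + \sqrt{179}}}{2}$)
$D = -21459$
$\frac{18440 + M{\left(-79 \right)}}{D + 583} = \frac{18440 - \frac{\sqrt{-79} \sqrt{-79 + \sqrt{179}}}{2}}{-21459 + 583} = \frac{18440 - \frac{i \sqrt{79} \sqrt{-79 + \sqrt{179}}}{2}}{-20876} = \left(18440 - \frac{i \sqrt{79} \sqrt{-79 + \sqrt{179}}}{2}\right) \left(- \frac{1}{20876}\right) = - \frac{4610}{5219} + \frac{i \sqrt{79} \sqrt{-79 + \sqrt{179}}}{41752}$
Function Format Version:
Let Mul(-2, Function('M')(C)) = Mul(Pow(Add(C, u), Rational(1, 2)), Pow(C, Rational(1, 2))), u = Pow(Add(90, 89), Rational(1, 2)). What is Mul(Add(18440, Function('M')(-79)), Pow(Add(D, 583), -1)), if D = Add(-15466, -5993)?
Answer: Add(Rational(-4610, 5219), Mul(Rational(-1, 41752), Pow(Add(6241, Mul(-79, Pow(179, Rational(1, 2)))), Rational(1, 2)))) ≈ -0.88504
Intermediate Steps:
u = Pow(179, Rational(1, 2)) ≈ 13.379
Function('M')(C) = Mul(Rational(-1, 2), Pow(C, Rational(1, 2)), Pow(Add(C, Pow(179, Rational(1, 2))), Rational(1, 2))) (Function('M')(C) = Mul(Rational(-1, 2), Mul(Pow(Add(C, Pow(179, Rational(1, 2))), Rational(1, 2)), Pow(C, Rational(1, 2)))) = Mul(Rational(-1, 2), Mul(Pow(C, Rational(1, 2)), Pow(Add(C, Pow(179, Rational(1, 2))), Rational(1, 2)))) = Mul(Rational(-1, 2), Pow(C, Rational(1, 2)), Pow(Add(C, Pow(179, Rational(1, 2))), Rational(1, 2))))
D = -21459
Mul(Add(18440, Function('M')(-79)), Pow(Add(D, 583), -1)) = Mul(Add(18440, Mul(Rational(-1, 2), Pow(-79, Rational(1, 2)), Pow(Add(-79, Pow(179, Rational(1, 2))), Rational(1, 2)))), Pow(Add(-21459, 583), -1)) = Mul(Add(18440, Mul(Rational(-1, 2), Mul(I, Pow(79, Rational(1, 2))), Pow(Add(-79, Pow(179, Rational(1, 2))), Rational(1, 2)))), Pow(-20876, -1)) = Mul(Add(18440, Mul(Rational(-1, 2), I, Pow(79, Rational(1, 2)), Pow(Add(-79, Pow(179, Rational(1, 2))), Rational(1, 2)))), Rational(-1, 20876)) = Add(Rational(-4610, 5219), Mul(Rational(1, 41752), I, Pow(79, Rational(1, 2)), Pow(Add(-79, Pow(179, Rational(1, 2))), Rational(1, 2))))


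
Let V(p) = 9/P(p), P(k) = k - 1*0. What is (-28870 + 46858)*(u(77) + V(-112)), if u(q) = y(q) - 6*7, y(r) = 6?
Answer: -18172377/28 ≈ -6.4901e+5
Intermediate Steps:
P(k) = k (P(k) = k + 0 = k)
u(q) = -36 (u(q) = 6 - 6*7 = 6 - 42 = -36)
V(p) = 9/p
(-28870 + 46858)*(u(77) + V(-112)) = (-28870 + 46858)*(-36 + 9/(-112)) = 17988*(-36 + 9*(-1/112)) = 17988*(-36 - 9/112) = 17988*(-4041/112) = -18172377/28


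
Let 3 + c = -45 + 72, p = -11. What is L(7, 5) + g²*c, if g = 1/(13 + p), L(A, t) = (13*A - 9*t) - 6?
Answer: 46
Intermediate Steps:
L(A, t) = -6 - 9*t + 13*A (L(A, t) = (-9*t + 13*A) - 6 = -6 - 9*t + 13*A)
g = ½ (g = 1/(13 - 11) = 1/2 = ½ ≈ 0.50000)
c = 24 (c = -3 + (-45 + 72) = -3 + 27 = 24)
L(7, 5) + g²*c = (-6 - 9*5 + 13*7) + (½)²*24 = (-6 - 45 + 91) + (¼)*24 = 40 + 6 = 46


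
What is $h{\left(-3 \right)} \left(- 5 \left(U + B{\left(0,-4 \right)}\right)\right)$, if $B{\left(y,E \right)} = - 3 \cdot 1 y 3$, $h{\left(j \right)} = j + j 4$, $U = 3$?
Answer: $225$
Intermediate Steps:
$h{\left(j \right)} = 5 j$ ($h{\left(j \right)} = j + 4 j = 5 j$)
$B{\left(y,E \right)} = - 9 y$ ($B{\left(y,E \right)} = - 3 y 3 = - 3 \cdot 3 y = - 9 y$)
$h{\left(-3 \right)} \left(- 5 \left(U + B{\left(0,-4 \right)}\right)\right) = 5 \left(-3\right) \left(- 5 \left(3 - 0\right)\right) = - 15 \left(- 5 \left(3 + 0\right)\right) = - 15 \left(\left(-5\right) 3\right) = \left(-15\right) \left(-15\right) = 225$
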